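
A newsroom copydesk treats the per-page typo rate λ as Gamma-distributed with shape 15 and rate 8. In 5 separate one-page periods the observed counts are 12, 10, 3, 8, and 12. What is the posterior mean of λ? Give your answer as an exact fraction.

60/13

Total count: 12 + 10 + 3 + 8 + 12 = 45.
Total exposure: 5 pages.
By Gamma–Poisson conjugacy, the posterior is Gamma(α + Σx, β + Σt) = Gamma(15 + 45, 8 + 5) = Gamma(60, 13).
Posterior mean = α'/β' = 60/13.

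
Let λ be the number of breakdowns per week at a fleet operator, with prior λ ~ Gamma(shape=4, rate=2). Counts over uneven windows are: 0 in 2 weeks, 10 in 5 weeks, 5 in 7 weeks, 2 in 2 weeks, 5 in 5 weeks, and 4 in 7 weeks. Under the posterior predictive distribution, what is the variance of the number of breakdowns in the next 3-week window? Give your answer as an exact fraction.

33/10

Total count: 0 + 10 + 5 + 2 + 5 + 4 = 26.
Total exposure: 2 + 5 + 7 + 2 + 5 + 7 = 28 weeks.
Posterior: α' = 4 + 26 = 30, β' = 2 + 28 = 30.
The posterior predictive for a window of length T is Negative Binomial with variance T·α'·(β'+T)/β'² = 3·30·33/900 = 33/10.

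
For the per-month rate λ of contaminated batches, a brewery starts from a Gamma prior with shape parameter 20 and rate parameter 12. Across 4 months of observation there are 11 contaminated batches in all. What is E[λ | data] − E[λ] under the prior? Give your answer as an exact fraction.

Total count 11 over total exposure 4 months.
Posterior: α' = 20 + 11 = 31, β' = 12 + 4 = 16.
Posterior mean = 31/16 = 31/16; prior mean = 20/12 = 5/3. Difference = 31/16 − 5/3 = 13/48.

13/48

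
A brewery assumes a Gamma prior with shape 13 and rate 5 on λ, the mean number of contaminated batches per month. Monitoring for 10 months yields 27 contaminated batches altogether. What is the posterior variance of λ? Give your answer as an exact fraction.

8/45

Total count 27 over total exposure 10 months.
The Gamma prior is conjugate for the Poisson rate, so λ | data ~ Gamma(13+27, 5+10) = Gamma(40, 15).
Posterior variance = α'/β'² = 40/225 = 8/45.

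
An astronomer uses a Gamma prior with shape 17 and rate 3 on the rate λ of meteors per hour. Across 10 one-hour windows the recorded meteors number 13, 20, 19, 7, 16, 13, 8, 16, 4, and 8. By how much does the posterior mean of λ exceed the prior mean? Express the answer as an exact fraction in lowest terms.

Total count: 13 + 20 + 19 + 7 + 16 + 13 + 8 + 16 + 4 + 8 = 124.
Total exposure: 10 hours.
Conjugate update: add total count to the shape and total exposure to the rate, giving Gamma(141, 13).
Posterior mean = 141/13 = 141/13; prior mean = 17/3 = 17/3. Difference = 141/13 − 17/3 = 202/39.

202/39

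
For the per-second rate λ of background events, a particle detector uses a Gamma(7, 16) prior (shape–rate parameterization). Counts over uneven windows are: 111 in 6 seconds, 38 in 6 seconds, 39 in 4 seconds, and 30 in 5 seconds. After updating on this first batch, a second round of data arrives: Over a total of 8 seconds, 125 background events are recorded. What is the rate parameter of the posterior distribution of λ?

45

Total count: 111 + 38 + 39 + 30 = 218.
Total exposure: 6 + 6 + 4 + 5 = 21 seconds.
After the first batch: Gamma(7 + 218, 16 + 21) = Gamma(225, 37).
Total count 125 over total exposure 8 seconds.
After the second batch: Gamma(225 + 125, 37 + 8) = Gamma(350, 45).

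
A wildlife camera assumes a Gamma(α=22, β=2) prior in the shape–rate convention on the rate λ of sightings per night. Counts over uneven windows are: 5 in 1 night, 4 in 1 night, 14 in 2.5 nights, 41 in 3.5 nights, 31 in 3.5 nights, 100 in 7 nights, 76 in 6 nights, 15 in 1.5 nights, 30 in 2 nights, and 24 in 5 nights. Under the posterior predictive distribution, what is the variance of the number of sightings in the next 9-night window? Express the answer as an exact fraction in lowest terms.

Total count: 5 + 4 + 14 + 41 + 31 + 100 + 76 + 15 + 30 + 24 = 340.
Total exposure: 1 + 1 + 2.5 + 3.5 + 3.5 + 7 + 6 + 1.5 + 2 + 5 = 33 nights.
The Gamma prior is conjugate for the Poisson rate, so λ | data ~ Gamma(22+340, 2+33) = Gamma(362, 35).
The posterior predictive for a window of length T is Negative Binomial with variance T·α'·(β'+T)/β'² = 9·362·44/1225 = 143352/1225.

143352/1225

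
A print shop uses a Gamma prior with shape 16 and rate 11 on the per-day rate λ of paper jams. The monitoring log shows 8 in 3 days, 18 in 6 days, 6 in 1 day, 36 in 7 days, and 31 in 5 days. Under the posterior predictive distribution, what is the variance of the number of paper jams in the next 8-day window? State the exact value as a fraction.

Total count: 8 + 18 + 6 + 36 + 31 = 99.
Total exposure: 3 + 6 + 1 + 7 + 5 = 22 days.
Gamma(α, β) with Poisson data over total exposure Σt gives posterior Gamma(α+Σx, β+Σt) = Gamma(115, 33).
The posterior predictive for a window of length T is Negative Binomial with variance T·α'·(β'+T)/β'² = 8·115·41/1089 = 37720/1089.

37720/1089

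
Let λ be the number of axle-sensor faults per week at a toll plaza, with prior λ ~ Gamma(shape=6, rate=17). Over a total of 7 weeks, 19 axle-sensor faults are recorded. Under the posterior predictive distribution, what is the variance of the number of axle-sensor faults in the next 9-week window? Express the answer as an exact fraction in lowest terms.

825/64

Total count 19 over total exposure 7 weeks.
Posterior: α' = 6 + 19 = 25, β' = 17 + 7 = 24.
The posterior predictive for a window of length T is Negative Binomial with variance T·α'·(β'+T)/β'² = 9·25·33/576 = 825/64.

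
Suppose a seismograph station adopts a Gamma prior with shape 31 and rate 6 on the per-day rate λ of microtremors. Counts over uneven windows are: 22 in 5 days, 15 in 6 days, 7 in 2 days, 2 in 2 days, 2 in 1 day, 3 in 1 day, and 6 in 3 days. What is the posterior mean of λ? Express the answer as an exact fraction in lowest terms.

Total count: 22 + 15 + 7 + 2 + 2 + 3 + 6 = 57.
Total exposure: 5 + 6 + 2 + 2 + 1 + 1 + 3 = 20 days.
Posterior: α' = 31 + 57 = 88, β' = 6 + 20 = 26.
Posterior mean = α'/β' = 88/26 = 44/13.

44/13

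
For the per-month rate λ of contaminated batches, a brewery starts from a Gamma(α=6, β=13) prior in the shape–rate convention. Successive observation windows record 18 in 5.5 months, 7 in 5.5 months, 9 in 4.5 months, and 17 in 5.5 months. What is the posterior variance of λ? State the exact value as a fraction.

57/1156

Total count: 18 + 7 + 9 + 17 = 51.
Total exposure: 5.5 + 5.5 + 4.5 + 5.5 = 21 months.
By Gamma–Poisson conjugacy, the posterior is Gamma(α + Σx, β + Σt) = Gamma(6 + 51, 13 + 21) = Gamma(57, 34).
Posterior variance = α'/β'² = 57/1156.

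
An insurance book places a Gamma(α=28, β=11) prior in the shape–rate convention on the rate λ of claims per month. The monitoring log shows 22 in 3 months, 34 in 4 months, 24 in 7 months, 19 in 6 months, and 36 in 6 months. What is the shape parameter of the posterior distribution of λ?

163

Total count: 22 + 34 + 24 + 19 + 36 = 135.
Total exposure: 3 + 4 + 7 + 6 + 6 = 26 months.
By Gamma–Poisson conjugacy, the posterior is Gamma(α + Σx, β + Σt) = Gamma(28 + 135, 11 + 26) = Gamma(163, 37).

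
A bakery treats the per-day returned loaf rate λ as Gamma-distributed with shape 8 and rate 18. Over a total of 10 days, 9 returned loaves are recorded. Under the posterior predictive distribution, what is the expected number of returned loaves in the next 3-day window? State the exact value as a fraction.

Total count 9 over total exposure 10 days.
Conjugate update: add total count to the shape and total exposure to the rate, giving Gamma(17, 28).
Predictive mean over a 3-day window = T·E[λ|data] = 3·17/28 = 51/28.

51/28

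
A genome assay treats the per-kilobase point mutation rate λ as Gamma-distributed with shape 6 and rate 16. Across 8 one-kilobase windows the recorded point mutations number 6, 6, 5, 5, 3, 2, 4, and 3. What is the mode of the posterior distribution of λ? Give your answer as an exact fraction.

13/8

Total count: 6 + 6 + 5 + 5 + 3 + 2 + 4 + 3 = 34.
Total exposure: 8 kilobases.
Posterior: α' = 6 + 34 = 40, β' = 16 + 8 = 24.
Posterior mode = (α'−1)/β' = 39/24 = 13/8.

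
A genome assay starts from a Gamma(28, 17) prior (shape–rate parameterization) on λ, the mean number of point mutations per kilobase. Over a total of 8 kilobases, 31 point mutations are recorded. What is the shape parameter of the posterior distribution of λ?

Total count 31 over total exposure 8 kilobases.
Conjugate update: add total count to the shape and total exposure to the rate, giving Gamma(59, 25).

59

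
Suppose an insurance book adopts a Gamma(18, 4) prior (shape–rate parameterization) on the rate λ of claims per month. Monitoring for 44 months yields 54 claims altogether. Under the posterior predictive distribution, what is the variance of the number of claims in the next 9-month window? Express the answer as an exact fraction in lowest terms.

Total count 54 over total exposure 44 months.
Gamma(α, β) with Poisson data over total exposure Σt gives posterior Gamma(α+Σx, β+Σt) = Gamma(72, 48).
The posterior predictive for a window of length T is Negative Binomial with variance T·α'·(β'+T)/β'² = 9·72·57/2304 = 513/32.

513/32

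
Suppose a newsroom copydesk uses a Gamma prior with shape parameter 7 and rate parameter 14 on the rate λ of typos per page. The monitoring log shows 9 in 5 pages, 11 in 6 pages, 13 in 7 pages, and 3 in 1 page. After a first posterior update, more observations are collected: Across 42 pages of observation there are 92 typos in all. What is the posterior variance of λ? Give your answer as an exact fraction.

Total count: 9 + 11 + 13 + 3 = 36.
Total exposure: 5 + 6 + 7 + 1 = 19 pages.
After the first batch: Gamma(7 + 36, 14 + 19) = Gamma(43, 33).
Total count 92 over total exposure 42 pages.
After the second batch: Gamma(43 + 92, 33 + 42) = Gamma(135, 75).
Posterior variance = α'/β'² = 135/5625 = 3/125.

3/125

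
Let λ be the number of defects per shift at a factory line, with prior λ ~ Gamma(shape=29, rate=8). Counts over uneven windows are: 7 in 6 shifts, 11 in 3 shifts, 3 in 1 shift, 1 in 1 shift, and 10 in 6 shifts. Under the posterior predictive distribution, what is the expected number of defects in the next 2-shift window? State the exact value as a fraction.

122/25

Total count: 7 + 11 + 3 + 1 + 10 = 32.
Total exposure: 6 + 3 + 1 + 1 + 6 = 17 shifts.
The Gamma prior is conjugate for the Poisson rate, so λ | data ~ Gamma(29+32, 8+17) = Gamma(61, 25).
Predictive mean over a 2-shift window = T·E[λ|data] = 2·61/25 = 122/25.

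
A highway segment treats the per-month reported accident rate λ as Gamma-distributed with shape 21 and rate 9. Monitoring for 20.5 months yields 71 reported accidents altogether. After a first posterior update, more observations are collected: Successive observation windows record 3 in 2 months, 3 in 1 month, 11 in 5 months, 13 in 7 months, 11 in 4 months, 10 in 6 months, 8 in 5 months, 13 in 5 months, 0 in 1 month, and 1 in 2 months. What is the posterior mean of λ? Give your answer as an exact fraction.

Total count 71 over total exposure 20.5 months.
After the first batch: Gamma(21 + 71, 9 + 20.5) = Gamma(92, 59/2).
Total count: 3 + 3 + 11 + 13 + 11 + 10 + 8 + 13 + 0 + 1 = 73.
Total exposure: 2 + 1 + 5 + 7 + 4 + 6 + 5 + 5 + 1 + 2 = 38 months.
After the second batch: Gamma(92 + 73, 59/2 + 38) = Gamma(165, 135/2).
Posterior mean = α'/β' = 165/(135/2) = 22/9.

22/9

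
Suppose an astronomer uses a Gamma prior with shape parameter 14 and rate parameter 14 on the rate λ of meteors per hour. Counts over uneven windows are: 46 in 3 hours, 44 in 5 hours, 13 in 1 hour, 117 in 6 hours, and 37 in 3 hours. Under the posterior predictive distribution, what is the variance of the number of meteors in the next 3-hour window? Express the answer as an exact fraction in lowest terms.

28455/1024

Total count: 46 + 44 + 13 + 117 + 37 = 257.
Total exposure: 3 + 5 + 1 + 6 + 3 = 18 hours.
By Gamma–Poisson conjugacy, the posterior is Gamma(α + Σx, β + Σt) = Gamma(14 + 257, 14 + 18) = Gamma(271, 32).
The posterior predictive for a window of length T is Negative Binomial with variance T·α'·(β'+T)/β'² = 3·271·35/1024 = 28455/1024.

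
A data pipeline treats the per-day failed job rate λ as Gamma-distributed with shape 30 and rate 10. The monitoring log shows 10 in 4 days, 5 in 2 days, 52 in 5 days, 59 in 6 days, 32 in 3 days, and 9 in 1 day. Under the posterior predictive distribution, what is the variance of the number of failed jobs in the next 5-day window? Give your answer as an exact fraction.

35460/961

Total count: 10 + 5 + 52 + 59 + 32 + 9 = 167.
Total exposure: 4 + 2 + 5 + 6 + 3 + 1 = 21 days.
Posterior: α' = 30 + 167 = 197, β' = 10 + 21 = 31.
The posterior predictive for a window of length T is Negative Binomial with variance T·α'·(β'+T)/β'² = 5·197·36/961 = 35460/961.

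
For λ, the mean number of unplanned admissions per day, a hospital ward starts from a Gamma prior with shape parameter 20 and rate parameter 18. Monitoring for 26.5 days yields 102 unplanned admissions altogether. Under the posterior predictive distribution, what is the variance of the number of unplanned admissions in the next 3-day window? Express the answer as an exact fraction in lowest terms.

Total count 102 over total exposure 26.5 days.
Conjugate update: add total count to the shape and total exposure to the rate, giving Gamma(122, 89/2).
The posterior predictive for a window of length T is Negative Binomial with variance T·α'·(β'+T)/β'² = 3·122·(95/2)/(7921/4) = 69540/7921.

69540/7921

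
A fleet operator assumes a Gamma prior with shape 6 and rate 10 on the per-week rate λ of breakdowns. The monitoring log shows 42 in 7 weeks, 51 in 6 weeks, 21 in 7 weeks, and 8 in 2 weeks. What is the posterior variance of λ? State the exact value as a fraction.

1/8

Total count: 42 + 51 + 21 + 8 = 122.
Total exposure: 7 + 6 + 7 + 2 = 22 weeks.
Posterior: α' = 6 + 122 = 128, β' = 10 + 22 = 32.
Posterior variance = α'/β'² = 128/1024 = 1/8.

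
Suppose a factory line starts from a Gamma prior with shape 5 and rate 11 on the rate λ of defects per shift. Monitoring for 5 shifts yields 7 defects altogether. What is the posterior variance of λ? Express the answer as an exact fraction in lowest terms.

3/64

Total count 7 over total exposure 5 shifts.
Conjugate update: add total count to the shape and total exposure to the rate, giving Gamma(12, 16).
Posterior variance = α'/β'² = 12/256 = 3/64.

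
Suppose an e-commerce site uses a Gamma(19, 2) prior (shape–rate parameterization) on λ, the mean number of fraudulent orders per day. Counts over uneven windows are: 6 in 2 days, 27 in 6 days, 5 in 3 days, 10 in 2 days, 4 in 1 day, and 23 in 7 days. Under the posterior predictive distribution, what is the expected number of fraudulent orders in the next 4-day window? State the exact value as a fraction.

Total count: 6 + 27 + 5 + 10 + 4 + 23 = 75.
Total exposure: 2 + 6 + 3 + 2 + 1 + 7 = 21 days.
Posterior: α' = 19 + 75 = 94, β' = 2 + 21 = 23.
Predictive mean over a 4-day window = T·E[λ|data] = 4·94/23 = 376/23.

376/23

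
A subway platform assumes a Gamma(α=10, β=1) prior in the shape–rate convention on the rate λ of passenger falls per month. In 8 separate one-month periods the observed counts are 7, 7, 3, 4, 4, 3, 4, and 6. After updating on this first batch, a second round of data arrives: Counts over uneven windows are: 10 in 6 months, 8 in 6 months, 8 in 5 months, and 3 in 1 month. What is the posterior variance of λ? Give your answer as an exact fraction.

Total count: 7 + 7 + 3 + 4 + 4 + 3 + 4 + 6 = 38.
Total exposure: 8 months.
After the first batch: Gamma(10 + 38, 1 + 8) = Gamma(48, 9).
Total count: 10 + 8 + 8 + 3 = 29.
Total exposure: 6 + 6 + 5 + 1 = 18 months.
After the second batch: Gamma(48 + 29, 9 + 18) = Gamma(77, 27).
Posterior variance = α'/β'² = 77/729.

77/729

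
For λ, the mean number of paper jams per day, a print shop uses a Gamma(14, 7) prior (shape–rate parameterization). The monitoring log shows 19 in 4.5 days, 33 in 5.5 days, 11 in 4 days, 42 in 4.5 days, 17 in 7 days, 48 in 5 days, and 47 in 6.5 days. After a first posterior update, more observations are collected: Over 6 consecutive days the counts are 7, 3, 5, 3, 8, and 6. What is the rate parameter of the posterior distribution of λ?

50

Total count: 19 + 33 + 11 + 42 + 17 + 48 + 47 = 217.
Total exposure: 4.5 + 5.5 + 4 + 4.5 + 7 + 5 + 6.5 = 37 days.
After the first batch: Gamma(14 + 217, 7 + 37) = Gamma(231, 44).
Total count: 7 + 3 + 5 + 3 + 8 + 6 = 32.
Total exposure: 6 days.
After the second batch: Gamma(231 + 32, 44 + 6) = Gamma(263, 50).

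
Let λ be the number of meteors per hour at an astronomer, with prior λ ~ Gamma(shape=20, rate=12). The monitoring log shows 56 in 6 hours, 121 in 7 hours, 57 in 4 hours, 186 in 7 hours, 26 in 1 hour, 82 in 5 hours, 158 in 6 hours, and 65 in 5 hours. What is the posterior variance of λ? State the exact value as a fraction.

Total count: 56 + 121 + 57 + 186 + 26 + 82 + 158 + 65 = 751.
Total exposure: 6 + 7 + 4 + 7 + 1 + 5 + 6 + 5 = 41 hours.
Conjugate update: add total count to the shape and total exposure to the rate, giving Gamma(771, 53).
Posterior variance = α'/β'² = 771/2809.

771/2809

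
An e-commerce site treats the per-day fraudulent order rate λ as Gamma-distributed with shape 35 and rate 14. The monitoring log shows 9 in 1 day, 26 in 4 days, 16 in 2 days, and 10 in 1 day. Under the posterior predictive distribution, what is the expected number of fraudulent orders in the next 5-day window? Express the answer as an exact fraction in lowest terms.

Total count: 9 + 26 + 16 + 10 = 61.
Total exposure: 1 + 4 + 2 + 1 = 8 days.
Posterior: α' = 35 + 61 = 96, β' = 14 + 8 = 22.
Predictive mean over a 5-day window = T·E[λ|data] = 5·96/22 = 240/11.

240/11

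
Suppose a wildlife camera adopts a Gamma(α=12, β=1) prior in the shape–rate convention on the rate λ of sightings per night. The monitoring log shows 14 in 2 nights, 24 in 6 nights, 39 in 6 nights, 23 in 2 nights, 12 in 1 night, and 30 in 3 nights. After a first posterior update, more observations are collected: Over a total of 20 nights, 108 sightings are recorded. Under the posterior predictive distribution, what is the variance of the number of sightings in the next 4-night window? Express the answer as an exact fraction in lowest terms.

47160/1681

Total count: 14 + 24 + 39 + 23 + 12 + 30 = 142.
Total exposure: 2 + 6 + 6 + 2 + 1 + 3 = 20 nights.
After the first batch: Gamma(12 + 142, 1 + 20) = Gamma(154, 21).
Total count 108 over total exposure 20 nights.
After the second batch: Gamma(154 + 108, 21 + 20) = Gamma(262, 41).
The posterior predictive for a window of length T is Negative Binomial with variance T·α'·(β'+T)/β'² = 4·262·45/1681 = 47160/1681.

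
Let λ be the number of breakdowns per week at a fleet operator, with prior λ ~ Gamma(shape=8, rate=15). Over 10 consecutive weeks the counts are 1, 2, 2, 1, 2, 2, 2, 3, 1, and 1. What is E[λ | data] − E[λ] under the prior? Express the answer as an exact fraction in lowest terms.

7/15

Total count: 1 + 2 + 2 + 1 + 2 + 2 + 2 + 3 + 1 + 1 = 17.
Total exposure: 10 weeks.
The Gamma prior is conjugate for the Poisson rate, so λ | data ~ Gamma(8+17, 15+10) = Gamma(25, 25).
Posterior mean = 25/25 = 1; prior mean = 8/15 = 8/15. Difference = 1 − 8/15 = 7/15.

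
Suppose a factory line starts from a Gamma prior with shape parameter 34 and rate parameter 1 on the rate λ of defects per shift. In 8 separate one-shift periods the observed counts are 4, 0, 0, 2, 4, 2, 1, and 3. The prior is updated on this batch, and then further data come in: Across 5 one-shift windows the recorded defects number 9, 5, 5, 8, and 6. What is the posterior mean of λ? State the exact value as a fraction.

83/14

Total count: 4 + 0 + 0 + 2 + 4 + 2 + 1 + 3 = 16.
Total exposure: 8 shifts.
After the first batch: Gamma(34 + 16, 1 + 8) = Gamma(50, 9).
Total count: 9 + 5 + 5 + 8 + 6 = 33.
Total exposure: 5 shifts.
After the second batch: Gamma(50 + 33, 9 + 5) = Gamma(83, 14).
Posterior mean = α'/β' = 83/14.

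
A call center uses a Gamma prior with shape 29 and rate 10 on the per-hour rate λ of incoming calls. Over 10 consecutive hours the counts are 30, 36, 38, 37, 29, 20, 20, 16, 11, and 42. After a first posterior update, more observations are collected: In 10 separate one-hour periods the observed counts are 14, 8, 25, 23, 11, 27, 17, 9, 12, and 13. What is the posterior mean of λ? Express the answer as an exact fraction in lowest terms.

Total count: 30 + 36 + 38 + 37 + 29 + 20 + 20 + 16 + 11 + 42 = 279.
Total exposure: 10 hours.
After the first batch: Gamma(29 + 279, 10 + 10) = Gamma(308, 20).
Total count: 14 + 8 + 25 + 23 + 11 + 27 + 17 + 9 + 12 + 13 = 159.
Total exposure: 10 hours.
After the second batch: Gamma(308 + 159, 20 + 10) = Gamma(467, 30).
Posterior mean = α'/β' = 467/30.

467/30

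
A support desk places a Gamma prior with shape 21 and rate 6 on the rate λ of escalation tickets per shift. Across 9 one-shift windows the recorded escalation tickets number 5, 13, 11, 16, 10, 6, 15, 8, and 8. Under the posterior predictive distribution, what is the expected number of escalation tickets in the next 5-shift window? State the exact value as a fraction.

Total count: 5 + 13 + 11 + 16 + 10 + 6 + 15 + 8 + 8 = 92.
Total exposure: 9 shifts.
Posterior: α' = 21 + 92 = 113, β' = 6 + 9 = 15.
Predictive mean over a 5-shift window = T·E[λ|data] = 5·113/15 = 113/3.

113/3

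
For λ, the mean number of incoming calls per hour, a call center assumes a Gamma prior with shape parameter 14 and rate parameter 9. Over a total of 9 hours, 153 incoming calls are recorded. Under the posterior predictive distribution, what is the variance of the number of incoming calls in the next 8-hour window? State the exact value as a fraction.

Total count 153 over total exposure 9 hours.
By Gamma–Poisson conjugacy, the posterior is Gamma(α + Σx, β + Σt) = Gamma(14 + 153, 9 + 9) = Gamma(167, 18).
The posterior predictive for a window of length T is Negative Binomial with variance T·α'·(β'+T)/β'² = 8·167·26/324 = 8684/81.

8684/81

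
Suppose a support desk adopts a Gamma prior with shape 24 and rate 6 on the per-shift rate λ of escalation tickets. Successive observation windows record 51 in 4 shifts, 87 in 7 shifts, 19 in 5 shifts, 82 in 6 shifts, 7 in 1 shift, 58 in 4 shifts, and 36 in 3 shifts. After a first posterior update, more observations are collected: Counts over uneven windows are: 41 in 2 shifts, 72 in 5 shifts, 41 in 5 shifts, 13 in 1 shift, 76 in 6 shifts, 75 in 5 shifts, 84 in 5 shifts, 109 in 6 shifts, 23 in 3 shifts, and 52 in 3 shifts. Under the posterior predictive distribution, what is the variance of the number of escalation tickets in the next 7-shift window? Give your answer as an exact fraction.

11400/121

Total count: 51 + 87 + 19 + 82 + 7 + 58 + 36 = 340.
Total exposure: 4 + 7 + 5 + 6 + 1 + 4 + 3 = 30 shifts.
After the first batch: Gamma(24 + 340, 6 + 30) = Gamma(364, 36).
Total count: 41 + 72 + 41 + 13 + 76 + 75 + 84 + 109 + 23 + 52 = 586.
Total exposure: 2 + 5 + 5 + 1 + 6 + 5 + 5 + 6 + 3 + 3 = 41 shifts.
After the second batch: Gamma(364 + 586, 36 + 41) = Gamma(950, 77).
The posterior predictive for a window of length T is Negative Binomial with variance T·α'·(β'+T)/β'² = 7·950·84/5929 = 11400/121.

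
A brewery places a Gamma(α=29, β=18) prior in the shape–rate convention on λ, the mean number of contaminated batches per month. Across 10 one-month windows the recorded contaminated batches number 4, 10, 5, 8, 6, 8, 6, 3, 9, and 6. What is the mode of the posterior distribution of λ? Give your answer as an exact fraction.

Total count: 4 + 10 + 5 + 8 + 6 + 8 + 6 + 3 + 9 + 6 = 65.
Total exposure: 10 months.
Posterior: α' = 29 + 65 = 94, β' = 18 + 10 = 28.
Posterior mode = (α'−1)/β' = 93/28.

93/28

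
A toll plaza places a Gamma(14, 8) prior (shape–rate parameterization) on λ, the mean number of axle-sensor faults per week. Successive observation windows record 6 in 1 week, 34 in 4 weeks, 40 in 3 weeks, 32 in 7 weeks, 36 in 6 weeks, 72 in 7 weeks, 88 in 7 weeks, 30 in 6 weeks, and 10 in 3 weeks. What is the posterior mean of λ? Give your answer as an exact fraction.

Total count: 6 + 34 + 40 + 32 + 36 + 72 + 88 + 30 + 10 = 348.
Total exposure: 1 + 4 + 3 + 7 + 6 + 7 + 7 + 6 + 3 = 44 weeks.
Gamma(α, β) with Poisson data over total exposure Σt gives posterior Gamma(α+Σx, β+Σt) = Gamma(362, 52).
Posterior mean = α'/β' = 362/52 = 181/26.

181/26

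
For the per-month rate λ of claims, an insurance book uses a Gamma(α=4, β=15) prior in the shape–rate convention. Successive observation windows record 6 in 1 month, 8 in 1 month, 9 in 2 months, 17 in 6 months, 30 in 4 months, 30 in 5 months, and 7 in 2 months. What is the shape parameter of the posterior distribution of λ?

Total count: 6 + 8 + 9 + 17 + 30 + 30 + 7 = 107.
Total exposure: 1 + 1 + 2 + 6 + 4 + 5 + 2 = 21 months.
The Gamma prior is conjugate for the Poisson rate, so λ | data ~ Gamma(4+107, 15+21) = Gamma(111, 36).

111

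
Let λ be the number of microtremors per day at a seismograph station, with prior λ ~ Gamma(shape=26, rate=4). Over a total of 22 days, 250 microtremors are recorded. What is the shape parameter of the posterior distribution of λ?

Total count 250 over total exposure 22 days.
By Gamma–Poisson conjugacy, the posterior is Gamma(α + Σx, β + Σt) = Gamma(26 + 250, 4 + 22) = Gamma(276, 26).

276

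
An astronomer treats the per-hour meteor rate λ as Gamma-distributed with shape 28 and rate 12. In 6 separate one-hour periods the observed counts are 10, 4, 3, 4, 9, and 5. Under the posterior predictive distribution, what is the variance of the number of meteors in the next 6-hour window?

28

Total count: 10 + 4 + 3 + 4 + 9 + 5 = 35.
Total exposure: 6 hours.
Conjugate update: add total count to the shape and total exposure to the rate, giving Gamma(63, 18).
The posterior predictive for a window of length T is Negative Binomial with variance T·α'·(β'+T)/β'² = 6·63·24/324 = 28.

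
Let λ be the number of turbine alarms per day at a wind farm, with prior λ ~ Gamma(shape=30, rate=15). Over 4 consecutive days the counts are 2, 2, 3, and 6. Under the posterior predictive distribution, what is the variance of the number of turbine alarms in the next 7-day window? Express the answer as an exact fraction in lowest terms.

Total count: 2 + 2 + 3 + 6 = 13.
Total exposure: 4 days.
Gamma(α, β) with Poisson data over total exposure Σt gives posterior Gamma(α+Σx, β+Σt) = Gamma(43, 19).
The posterior predictive for a window of length T is Negative Binomial with variance T·α'·(β'+T)/β'² = 7·43·26/361 = 7826/361.

7826/361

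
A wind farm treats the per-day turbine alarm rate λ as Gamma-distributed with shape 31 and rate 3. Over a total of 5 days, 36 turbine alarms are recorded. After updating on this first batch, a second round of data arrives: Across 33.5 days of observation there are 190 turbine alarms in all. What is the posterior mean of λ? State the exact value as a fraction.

514/83

Total count 36 over total exposure 5 days.
After the first batch: Gamma(31 + 36, 3 + 5) = Gamma(67, 8).
Total count 190 over total exposure 33.5 days.
After the second batch: Gamma(67 + 190, 8 + 33.5) = Gamma(257, 83/2).
Posterior mean = α'/β' = 257/(83/2) = 514/83.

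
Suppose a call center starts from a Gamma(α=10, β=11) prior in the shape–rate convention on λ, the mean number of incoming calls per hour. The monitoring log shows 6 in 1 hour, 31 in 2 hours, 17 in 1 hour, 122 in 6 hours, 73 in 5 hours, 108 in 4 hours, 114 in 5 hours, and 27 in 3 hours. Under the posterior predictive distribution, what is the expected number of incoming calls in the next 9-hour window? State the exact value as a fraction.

Total count: 6 + 31 + 17 + 122 + 73 + 108 + 114 + 27 = 498.
Total exposure: 1 + 2 + 1 + 6 + 5 + 4 + 5 + 3 = 27 hours.
Conjugate update: add total count to the shape and total exposure to the rate, giving Gamma(508, 38).
Predictive mean over a 9-hour window = T·E[λ|data] = 9·508/38 = 2286/19.

2286/19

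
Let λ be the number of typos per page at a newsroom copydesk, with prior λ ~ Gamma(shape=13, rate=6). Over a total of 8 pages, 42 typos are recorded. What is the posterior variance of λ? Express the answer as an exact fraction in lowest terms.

55/196

Total count 42 over total exposure 8 pages.
The Gamma prior is conjugate for the Poisson rate, so λ | data ~ Gamma(13+42, 6+8) = Gamma(55, 14).
Posterior variance = α'/β'² = 55/196.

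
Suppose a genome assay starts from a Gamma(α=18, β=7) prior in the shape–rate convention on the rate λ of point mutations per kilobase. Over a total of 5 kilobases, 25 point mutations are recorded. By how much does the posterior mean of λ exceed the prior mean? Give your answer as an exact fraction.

Total count 25 over total exposure 5 kilobases.
Gamma(α, β) with Poisson data over total exposure Σt gives posterior Gamma(α+Σx, β+Σt) = Gamma(43, 12).
Posterior mean = 43/12 = 43/12; prior mean = 18/7 = 18/7. Difference = 43/12 − 18/7 = 85/84.

85/84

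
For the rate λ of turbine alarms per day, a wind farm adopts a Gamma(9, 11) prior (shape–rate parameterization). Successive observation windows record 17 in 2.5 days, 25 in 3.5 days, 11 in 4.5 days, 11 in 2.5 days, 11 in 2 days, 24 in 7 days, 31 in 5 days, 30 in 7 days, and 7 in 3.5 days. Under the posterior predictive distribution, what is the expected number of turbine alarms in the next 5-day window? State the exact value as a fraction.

Total count: 17 + 25 + 11 + 11 + 11 + 24 + 31 + 30 + 7 = 167.
Total exposure: 2.5 + 3.5 + 4.5 + 2.5 + 2 + 7 + 5 + 7 + 3.5 = 37.5 days.
Gamma(α, β) with Poisson data over total exposure Σt gives posterior Gamma(α+Σx, β+Σt) = Gamma(176, 97/2).
Predictive mean over a 5-day window = T·E[λ|data] = 5·176/(97/2) = 1760/97.

1760/97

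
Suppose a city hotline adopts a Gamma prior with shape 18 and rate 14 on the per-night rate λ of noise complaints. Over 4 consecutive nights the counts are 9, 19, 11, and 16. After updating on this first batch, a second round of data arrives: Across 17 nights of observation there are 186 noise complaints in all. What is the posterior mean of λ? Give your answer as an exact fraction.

37/5

Total count: 9 + 19 + 11 + 16 = 55.
Total exposure: 4 nights.
After the first batch: Gamma(18 + 55, 14 + 4) = Gamma(73, 18).
Total count 186 over total exposure 17 nights.
After the second batch: Gamma(73 + 186, 18 + 17) = Gamma(259, 35).
Posterior mean = α'/β' = 259/35 = 37/5.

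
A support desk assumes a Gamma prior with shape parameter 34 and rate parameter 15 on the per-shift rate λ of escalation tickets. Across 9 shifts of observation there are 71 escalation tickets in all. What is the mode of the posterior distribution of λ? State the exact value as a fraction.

Total count 71 over total exposure 9 shifts.
Posterior: α' = 34 + 71 = 105, β' = 15 + 9 = 24.
Posterior mode = (α'−1)/β' = 104/24 = 13/3.

13/3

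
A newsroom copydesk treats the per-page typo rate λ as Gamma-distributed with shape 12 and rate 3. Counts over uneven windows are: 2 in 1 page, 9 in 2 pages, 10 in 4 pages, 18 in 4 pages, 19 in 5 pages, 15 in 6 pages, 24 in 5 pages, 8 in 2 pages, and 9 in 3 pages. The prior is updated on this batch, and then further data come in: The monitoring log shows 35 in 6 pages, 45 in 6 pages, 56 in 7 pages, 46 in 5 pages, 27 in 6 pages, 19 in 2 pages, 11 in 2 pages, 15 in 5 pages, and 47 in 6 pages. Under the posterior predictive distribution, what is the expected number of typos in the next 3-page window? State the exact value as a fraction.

Total count: 2 + 9 + 10 + 18 + 19 + 15 + 24 + 8 + 9 = 114.
Total exposure: 1 + 2 + 4 + 4 + 5 + 6 + 5 + 2 + 3 = 32 pages.
After the first batch: Gamma(12 + 114, 3 + 32) = Gamma(126, 35).
Total count: 35 + 45 + 56 + 46 + 27 + 19 + 11 + 15 + 47 = 301.
Total exposure: 6 + 6 + 7 + 5 + 6 + 2 + 2 + 5 + 6 = 45 pages.
After the second batch: Gamma(126 + 301, 35 + 45) = Gamma(427, 80).
Predictive mean over a 3-page window = T·E[λ|data] = 3·427/80 = 1281/80.

1281/80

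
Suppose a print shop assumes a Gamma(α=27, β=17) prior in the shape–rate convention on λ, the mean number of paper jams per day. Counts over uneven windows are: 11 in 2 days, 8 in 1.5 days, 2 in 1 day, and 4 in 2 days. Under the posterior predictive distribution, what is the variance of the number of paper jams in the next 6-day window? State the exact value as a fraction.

Total count: 11 + 8 + 2 + 4 = 25.
Total exposure: 2 + 1.5 + 1 + 2 = 6.5 days.
Conjugate update: add total count to the shape and total exposure to the rate, giving Gamma(52, 47/2).
The posterior predictive for a window of length T is Negative Binomial with variance T·α'·(β'+T)/β'² = 6·52·(59/2)/(2209/4) = 36816/2209.

36816/2209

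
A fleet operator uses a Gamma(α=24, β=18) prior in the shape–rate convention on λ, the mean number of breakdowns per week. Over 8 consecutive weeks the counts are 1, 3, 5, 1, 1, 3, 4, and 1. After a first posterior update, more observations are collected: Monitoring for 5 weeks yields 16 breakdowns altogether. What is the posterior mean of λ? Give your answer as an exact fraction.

Total count: 1 + 3 + 5 + 1 + 1 + 3 + 4 + 1 = 19.
Total exposure: 8 weeks.
After the first batch: Gamma(24 + 19, 18 + 8) = Gamma(43, 26).
Total count 16 over total exposure 5 weeks.
After the second batch: Gamma(43 + 16, 26 + 5) = Gamma(59, 31).
Posterior mean = α'/β' = 59/31.

59/31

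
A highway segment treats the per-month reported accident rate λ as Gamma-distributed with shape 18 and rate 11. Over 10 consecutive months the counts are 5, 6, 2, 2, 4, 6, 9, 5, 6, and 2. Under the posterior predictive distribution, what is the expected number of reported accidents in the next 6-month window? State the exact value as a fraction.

Total count: 5 + 6 + 2 + 2 + 4 + 6 + 9 + 5 + 6 + 2 = 47.
Total exposure: 10 months.
Conjugate update: add total count to the shape and total exposure to the rate, giving Gamma(65, 21).
Predictive mean over a 6-month window = T·E[λ|data] = 6·65/21 = 130/7.

130/7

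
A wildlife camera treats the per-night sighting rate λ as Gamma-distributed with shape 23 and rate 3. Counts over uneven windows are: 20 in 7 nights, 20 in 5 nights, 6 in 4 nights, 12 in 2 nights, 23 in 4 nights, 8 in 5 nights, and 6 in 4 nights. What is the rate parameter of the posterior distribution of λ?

Total count: 20 + 20 + 6 + 12 + 23 + 8 + 6 = 95.
Total exposure: 7 + 5 + 4 + 2 + 4 + 5 + 4 = 31 nights.
Gamma(α, β) with Poisson data over total exposure Σt gives posterior Gamma(α+Σx, β+Σt) = Gamma(118, 34).

34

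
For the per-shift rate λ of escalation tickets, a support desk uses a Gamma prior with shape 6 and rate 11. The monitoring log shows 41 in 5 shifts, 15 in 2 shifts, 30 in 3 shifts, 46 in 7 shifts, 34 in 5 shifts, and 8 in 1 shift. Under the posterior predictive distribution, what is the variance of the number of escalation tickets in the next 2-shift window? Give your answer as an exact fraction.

Total count: 41 + 15 + 30 + 46 + 34 + 8 = 174.
Total exposure: 5 + 2 + 3 + 7 + 5 + 1 = 23 shifts.
Gamma(α, β) with Poisson data over total exposure Σt gives posterior Gamma(α+Σx, β+Σt) = Gamma(180, 34).
The posterior predictive for a window of length T is Negative Binomial with variance T·α'·(β'+T)/β'² = 2·180·36/1156 = 3240/289.

3240/289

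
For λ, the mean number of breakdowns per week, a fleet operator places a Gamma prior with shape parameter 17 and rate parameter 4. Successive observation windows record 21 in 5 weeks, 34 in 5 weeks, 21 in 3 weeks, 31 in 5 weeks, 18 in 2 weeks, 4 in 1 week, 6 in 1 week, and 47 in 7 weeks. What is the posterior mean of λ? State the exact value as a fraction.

199/33

Total count: 21 + 34 + 21 + 31 + 18 + 4 + 6 + 47 = 182.
Total exposure: 5 + 5 + 3 + 5 + 2 + 1 + 1 + 7 = 29 weeks.
Conjugate update: add total count to the shape and total exposure to the rate, giving Gamma(199, 33).
Posterior mean = α'/β' = 199/33.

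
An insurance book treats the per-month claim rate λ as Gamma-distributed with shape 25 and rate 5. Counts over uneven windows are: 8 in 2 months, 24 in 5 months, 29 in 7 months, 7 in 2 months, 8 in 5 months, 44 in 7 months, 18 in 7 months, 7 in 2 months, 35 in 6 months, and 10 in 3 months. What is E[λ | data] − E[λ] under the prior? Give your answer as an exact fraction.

Total count: 8 + 24 + 29 + 7 + 8 + 44 + 18 + 7 + 35 + 10 = 190.
Total exposure: 2 + 5 + 7 + 2 + 5 + 7 + 7 + 2 + 6 + 3 = 46 months.
By Gamma–Poisson conjugacy, the posterior is Gamma(α + Σx, β + Σt) = Gamma(25 + 190, 5 + 46) = Gamma(215, 51).
Posterior mean = 215/51 = 215/51; prior mean = 25/5 = 5. Difference = 215/51 − 5 = -40/51.

-40/51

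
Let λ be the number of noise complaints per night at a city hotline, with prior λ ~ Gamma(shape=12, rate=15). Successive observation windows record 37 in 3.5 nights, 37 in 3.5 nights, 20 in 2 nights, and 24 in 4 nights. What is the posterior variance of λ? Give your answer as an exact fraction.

65/392

Total count: 37 + 37 + 20 + 24 = 118.
Total exposure: 3.5 + 3.5 + 2 + 4 = 13 nights.
Posterior: α' = 12 + 118 = 130, β' = 15 + 13 = 28.
Posterior variance = α'/β'² = 130/784 = 65/392.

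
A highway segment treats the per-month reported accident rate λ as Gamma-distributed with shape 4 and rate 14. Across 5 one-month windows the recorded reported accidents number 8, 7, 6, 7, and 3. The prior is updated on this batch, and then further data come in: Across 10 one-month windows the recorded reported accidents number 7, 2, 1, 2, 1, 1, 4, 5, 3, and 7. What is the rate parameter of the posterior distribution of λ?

29

Total count: 8 + 7 + 6 + 7 + 3 = 31.
Total exposure: 5 months.
After the first batch: Gamma(4 + 31, 14 + 5) = Gamma(35, 19).
Total count: 7 + 2 + 1 + 2 + 1 + 1 + 4 + 5 + 3 + 7 = 33.
Total exposure: 10 months.
After the second batch: Gamma(35 + 33, 19 + 10) = Gamma(68, 29).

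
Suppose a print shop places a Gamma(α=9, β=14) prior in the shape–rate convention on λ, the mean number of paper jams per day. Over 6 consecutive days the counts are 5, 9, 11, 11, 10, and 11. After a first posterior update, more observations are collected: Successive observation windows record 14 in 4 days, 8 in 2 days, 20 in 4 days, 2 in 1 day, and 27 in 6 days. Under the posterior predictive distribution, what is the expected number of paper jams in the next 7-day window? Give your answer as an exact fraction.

959/37

Total count: 5 + 9 + 11 + 11 + 10 + 11 = 57.
Total exposure: 6 days.
After the first batch: Gamma(9 + 57, 14 + 6) = Gamma(66, 20).
Total count: 14 + 8 + 20 + 2 + 27 = 71.
Total exposure: 4 + 2 + 4 + 1 + 6 = 17 days.
After the second batch: Gamma(66 + 71, 20 + 17) = Gamma(137, 37).
Predictive mean over a 7-day window = T·E[λ|data] = 7·137/37 = 959/37.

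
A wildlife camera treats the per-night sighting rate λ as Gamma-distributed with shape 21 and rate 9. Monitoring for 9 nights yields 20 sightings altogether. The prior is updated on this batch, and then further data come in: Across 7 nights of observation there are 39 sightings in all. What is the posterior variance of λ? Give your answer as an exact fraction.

Total count 20 over total exposure 9 nights.
After the first batch: Gamma(21 + 20, 9 + 9) = Gamma(41, 18).
Total count 39 over total exposure 7 nights.
After the second batch: Gamma(41 + 39, 18 + 7) = Gamma(80, 25).
Posterior variance = α'/β'² = 80/625 = 16/125.

16/125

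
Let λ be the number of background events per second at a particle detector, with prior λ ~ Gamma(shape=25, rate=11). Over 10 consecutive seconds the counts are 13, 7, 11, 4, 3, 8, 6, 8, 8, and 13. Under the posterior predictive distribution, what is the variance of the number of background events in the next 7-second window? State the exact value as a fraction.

424/9

Total count: 13 + 7 + 11 + 4 + 3 + 8 + 6 + 8 + 8 + 13 = 81.
Total exposure: 10 seconds.
The Gamma prior is conjugate for the Poisson rate, so λ | data ~ Gamma(25+81, 11+10) = Gamma(106, 21).
The posterior predictive for a window of length T is Negative Binomial with variance T·α'·(β'+T)/β'² = 7·106·28/441 = 424/9.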